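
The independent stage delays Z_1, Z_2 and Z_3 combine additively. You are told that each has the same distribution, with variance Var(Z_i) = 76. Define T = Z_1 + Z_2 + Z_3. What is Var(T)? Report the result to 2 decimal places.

228.00

By independence, Var(T) = (1)²Var(Z_1) + (1)²Var(Z_2) + (1)²Var(Z_3)
= (1)²·76 + (1)²·76 + (1)²·76 = 228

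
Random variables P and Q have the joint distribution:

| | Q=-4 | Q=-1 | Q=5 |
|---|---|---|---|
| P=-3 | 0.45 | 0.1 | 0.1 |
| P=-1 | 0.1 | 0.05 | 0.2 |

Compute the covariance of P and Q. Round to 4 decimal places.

E[P] = -2.3,  E[Q] = -0.85
E[PQ] = 3.65
Cov(P,Q) = E[PQ] − E[P]E[Q] = 3.65 − (-2.3)(-0.85) = 1.695

1.6950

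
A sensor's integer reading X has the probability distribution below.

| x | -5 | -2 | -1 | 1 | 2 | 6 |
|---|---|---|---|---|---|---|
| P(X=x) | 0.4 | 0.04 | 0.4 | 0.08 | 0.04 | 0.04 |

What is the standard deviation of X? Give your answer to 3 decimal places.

2.813

E[X] = (-5)(0.4) + (-2)(0.04) + (-1)(0.4) + (1)(0.08) + (2)(0.04) + (6)(0.04) = -2.08
E[X²] = (-5)²(0.4) + (-2)²(0.04) + (-1)²(0.4) + (1)²(0.08) + (2)²(0.04) + (6)²(0.04) = 12.24
V(X) = E[X²] − (E[X])² = 12.24 − (-2.08)² = 7.9136
SD(X) = √7.9136 ≈ 2.813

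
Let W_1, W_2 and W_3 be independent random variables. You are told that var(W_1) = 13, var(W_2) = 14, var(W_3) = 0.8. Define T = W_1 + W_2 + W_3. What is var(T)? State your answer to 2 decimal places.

27.80

By independence, var(T) = (1)²var(W_1) + (1)²var(W_2) + (1)²var(W_3)
= (1)²·13 + (1)²·14 + (1)²·0.8 = 27.8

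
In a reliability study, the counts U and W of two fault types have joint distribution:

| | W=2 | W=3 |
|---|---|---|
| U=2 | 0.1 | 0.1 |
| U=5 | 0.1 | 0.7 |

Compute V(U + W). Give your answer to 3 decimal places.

1.960

E[U] = 4.4,  E[W] = 2.8,  E[UW] = 12.5
V(U) = 20.8 − (4.4)² = 1.44;  V(W) = 8 − (2.8)² = 0.16
cov(U,W) = 12.5 − (4.4)(2.8) = 0.18
V(U + W) = (1)²·1.44 + (1)²·0.16 + 2·(1)·(1)·0.18 = 1.96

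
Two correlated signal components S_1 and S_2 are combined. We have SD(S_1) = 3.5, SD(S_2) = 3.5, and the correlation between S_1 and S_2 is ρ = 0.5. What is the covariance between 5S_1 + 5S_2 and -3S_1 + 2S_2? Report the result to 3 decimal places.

Var(S_1) = (3.5)² = 12.25;  Var(S_2) = (3.5)² = 12.25
Cov(S_1,S_2) = ρ·SD(S_1)·SD(S_2) = 0.5·3.5·3.5 = 6.125
Cov(5S_1 + 5S_2, -3S_1 + 2S_2) = (5)(-3)Var(S_1) + (5)(2)Var(S_2) + [(5)(2) + (5)(-3)]Cov(S_1,S_2)
= -15·12.25 + 10·12.25 + -5·6.125 = -91.875

-91.875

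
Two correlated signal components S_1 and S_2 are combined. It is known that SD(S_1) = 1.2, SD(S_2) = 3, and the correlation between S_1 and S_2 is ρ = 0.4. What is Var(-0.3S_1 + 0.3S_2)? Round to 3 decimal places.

0.680

Var(S_1) = (1.2)² = 1.44;  Var(S_2) = (3)² = 9
Cov(S_1,S_2) = ρ·SD(S_1)·SD(S_2) = 0.4·1.2·3 = 1.44
Var(-0.3S_1 + 0.3S_2) = (-0.3)²·Var(S_1) + (0.3)²·Var(S_2) + 2·(-0.3)·(0.3)·Cov(S_1,S_2)
= 0.09·1.44 + 0.09·9 + -0.18·1.44 = 0.6804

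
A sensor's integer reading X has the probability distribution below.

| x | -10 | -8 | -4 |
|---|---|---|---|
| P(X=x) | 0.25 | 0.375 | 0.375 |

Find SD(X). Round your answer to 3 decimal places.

E[X] = (-10)(0.25) + (-8)(0.375) + (-4)(0.375) = -7
E[X²] = (-10)²(0.25) + (-8)²(0.375) + (-4)²(0.375) = 55
V(X) = E[X²] − (E[X])² = 55 − (-7)² = 6
SD(X) = √6 ≈ 2.449

2.449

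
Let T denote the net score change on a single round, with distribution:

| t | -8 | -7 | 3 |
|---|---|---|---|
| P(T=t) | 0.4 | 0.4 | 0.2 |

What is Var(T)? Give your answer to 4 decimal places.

E[T] = (-8)(0.4) + (-7)(0.4) + (3)(0.2) = -5.4
E[T²] = (-8)²(0.4) + (-7)²(0.4) + (3)²(0.2) = 47
Var(T) = E[T²] − (E[T])² = 47 − (-5.4)² = 17.84

17.8400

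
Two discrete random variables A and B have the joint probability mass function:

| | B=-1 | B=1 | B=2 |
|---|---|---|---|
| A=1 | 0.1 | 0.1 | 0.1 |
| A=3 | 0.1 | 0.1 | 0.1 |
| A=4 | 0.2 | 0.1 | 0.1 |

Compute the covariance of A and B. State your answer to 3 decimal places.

-0.200

E[A] = 2.8,  E[B] = 0.5
E[AB] = 1.2
Cov(A,B) = E[AB] − E[A]E[B] = 1.2 − (2.8)(0.5) = -0.2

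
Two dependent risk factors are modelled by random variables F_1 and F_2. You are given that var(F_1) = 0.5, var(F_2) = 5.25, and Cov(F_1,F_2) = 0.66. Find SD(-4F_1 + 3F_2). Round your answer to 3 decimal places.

6.278

var(-4F_1 + 3F_2) = (-4)²·var(F_1) + (3)²·var(F_2) + 2·(-4)·(3)·Cov(F_1,F_2)
= 16·0.5 + 9·5.25 + -24·0.66 = 39.41
SD(-4F_1 + 3F_2) = √39.41 ≈ 6.278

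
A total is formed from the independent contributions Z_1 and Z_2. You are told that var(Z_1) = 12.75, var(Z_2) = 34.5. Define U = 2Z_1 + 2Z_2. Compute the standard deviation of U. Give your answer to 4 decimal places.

13.7477

By independence, var(U) = (2)²var(Z_1) + (2)²var(Z_2)
= (2)²·12.75 + (2)²·34.5 = 189
σ(U) = √189 ≈ 13.7477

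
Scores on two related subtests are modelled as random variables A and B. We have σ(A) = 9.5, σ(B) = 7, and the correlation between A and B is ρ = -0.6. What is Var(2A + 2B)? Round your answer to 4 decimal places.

237.8000

Var(A) = (9.5)² = 90.25;  Var(B) = (7)² = 49
Cov(A,B) = ρ·σ(A)·σ(B) = -0.6·9.5·7 = -39.9
Var(2A + 2B) = (2)²·Var(A) + (2)²·Var(B) + 2·(2)·(2)·Cov(A,B)
= 4·90.25 + 4·49 + 8·-39.9 = 237.8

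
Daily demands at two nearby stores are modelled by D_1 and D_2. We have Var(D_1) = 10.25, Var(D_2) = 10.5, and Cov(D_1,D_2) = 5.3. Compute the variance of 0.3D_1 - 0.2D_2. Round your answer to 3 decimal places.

Var(0.3D_1 - 0.2D_2) = (0.3)²·Var(D_1) + (-0.2)²·Var(D_2) + 2·(0.3)·(-0.2)·Cov(D_1,D_2)
= 0.09·10.25 + 0.04·10.5 + -0.12·5.3 = 0.7065

0.707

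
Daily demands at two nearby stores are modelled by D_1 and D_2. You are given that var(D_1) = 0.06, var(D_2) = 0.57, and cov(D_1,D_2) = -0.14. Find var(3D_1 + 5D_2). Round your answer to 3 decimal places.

var(3D_1 + 5D_2) = (3)²·var(D_1) + (5)²·var(D_2) + 2·(3)·(5)·cov(D_1,D_2)
= 9·0.06 + 25·0.57 + 30·-0.14 = 10.59

10.590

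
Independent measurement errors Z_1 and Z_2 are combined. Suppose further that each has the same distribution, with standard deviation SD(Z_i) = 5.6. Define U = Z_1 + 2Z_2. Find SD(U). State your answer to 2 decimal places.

12.52

V(Z_i) = (5.6)² = 31.36
By independence, V(U) = (1)²V(Z_1) + (2)²V(Z_2)
= (1)²·31.36 + (2)²·31.36 = 156.8
SD(U) = √156.8 ≈ 12.52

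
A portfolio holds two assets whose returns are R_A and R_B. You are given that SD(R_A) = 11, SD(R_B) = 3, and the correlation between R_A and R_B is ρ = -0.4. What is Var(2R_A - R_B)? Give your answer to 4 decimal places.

Var(R_A) = (11)² = 121;  Var(R_B) = (3)² = 9
Cov(R_A,R_B) = ρ·SD(R_A)·SD(R_B) = -0.4·11·3 = -13.2
Var(2R_A - R_B) = (2)²·Var(R_A) + (-1)²·Var(R_B) + 2·(2)·(-1)·Cov(R_A,R_B)
= 4·121 + 1·9 + -4·-13.2 = 545.8

545.8000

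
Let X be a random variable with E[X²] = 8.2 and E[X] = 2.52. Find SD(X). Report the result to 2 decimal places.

1.36

Var(X) = 8.2 − (2.52)² = 1.8496
SD(X) = √1.8496 ≈ 1.36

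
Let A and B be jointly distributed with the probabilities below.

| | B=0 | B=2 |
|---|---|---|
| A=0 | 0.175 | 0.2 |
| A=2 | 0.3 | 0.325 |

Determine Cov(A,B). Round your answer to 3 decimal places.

E[A] = 1.25,  E[B] = 1.05
E[AB] = 1.3
Cov(A,B) = E[AB] − E[A]E[B] = 1.3 − (1.25)(1.05) = -0.0125

-0.013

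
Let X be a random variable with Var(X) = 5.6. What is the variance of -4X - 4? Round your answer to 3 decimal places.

Var(-4X - 4) = (-4)²·Var(X) = 16·5.6 = 89.6

89.600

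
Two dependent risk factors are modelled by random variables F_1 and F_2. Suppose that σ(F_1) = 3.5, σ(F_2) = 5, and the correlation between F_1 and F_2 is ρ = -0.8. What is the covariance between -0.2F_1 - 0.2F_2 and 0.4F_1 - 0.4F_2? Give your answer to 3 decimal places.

Var(F_1) = (3.5)² = 12.25;  Var(F_2) = (5)² = 25
Cov(F_1,F_2) = ρ·σ(F_1)·σ(F_2) = -0.8·3.5·5 = -14
Cov(-0.2F_1 - 0.2F_2, 0.4F_1 - 0.4F_2) = (-0.2)(0.4)Var(F_1) + (-0.2)(-0.4)Var(F_2) + [(-0.2)(-0.4) + (-0.2)(0.4)]Cov(F_1,F_2)
= -0.08·12.25 + 0.08·25 + 0·-14 = 1.02

1.020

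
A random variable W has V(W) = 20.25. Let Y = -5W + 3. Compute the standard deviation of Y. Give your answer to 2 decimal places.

22.50

V(-5W + 3) = (-5)²·20.25 = 506.25
SD(Y) = √506.25 ≈ 22.50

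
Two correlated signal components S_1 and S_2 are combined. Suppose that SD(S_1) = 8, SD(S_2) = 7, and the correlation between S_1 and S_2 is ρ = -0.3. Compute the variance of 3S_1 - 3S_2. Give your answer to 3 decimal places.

1319.400

var(S_1) = (8)² = 64;  var(S_2) = (7)² = 49
Cov(S_1,S_2) = ρ·SD(S_1)·SD(S_2) = -0.3·8·7 = -16.8
var(3S_1 - 3S_2) = (3)²·var(S_1) + (-3)²·var(S_2) + 2·(3)·(-3)·Cov(S_1,S_2)
= 9·64 + 9·49 + -18·-16.8 = 1319.4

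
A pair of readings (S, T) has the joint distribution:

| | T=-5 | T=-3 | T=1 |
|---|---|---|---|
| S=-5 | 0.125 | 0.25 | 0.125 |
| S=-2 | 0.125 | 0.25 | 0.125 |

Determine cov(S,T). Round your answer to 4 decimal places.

0.0000

E[S] = -3.5,  E[T] = -2.5
E[ST] = 8.75
cov(S,T) = E[ST] − E[S]E[T] = 8.75 − (-3.5)(-2.5) = 0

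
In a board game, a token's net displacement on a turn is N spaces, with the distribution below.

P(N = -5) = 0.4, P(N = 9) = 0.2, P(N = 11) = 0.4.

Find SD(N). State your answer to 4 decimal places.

7.5472

E[N] = (-5)(0.4) + (9)(0.2) + (11)(0.4) = 4.2
E[N²] = (-5)²(0.4) + (9)²(0.2) + (11)²(0.4) = 74.6
V(N) = E[N²] − (E[N])² = 74.6 − (4.2)² = 56.96
SD(N) = √56.96 ≈ 7.5472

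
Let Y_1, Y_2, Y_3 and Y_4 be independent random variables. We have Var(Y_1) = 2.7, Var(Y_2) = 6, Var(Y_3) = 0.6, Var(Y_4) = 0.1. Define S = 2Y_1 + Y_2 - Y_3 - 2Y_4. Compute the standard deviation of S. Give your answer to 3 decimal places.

4.219

By independence, Var(S) = (2)²Var(Y_1) + (1)²Var(Y_2) + (-1)²Var(Y_3) + (-2)²Var(Y_4)
= (2)²·2.7 + (1)²·6 + (-1)²·0.6 + (-2)²·0.1 = 17.8
SD(S) = √17.8 ≈ 4.219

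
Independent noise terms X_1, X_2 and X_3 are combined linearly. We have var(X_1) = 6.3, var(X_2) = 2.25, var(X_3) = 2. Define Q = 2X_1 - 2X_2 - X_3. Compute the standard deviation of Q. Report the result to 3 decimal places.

6.017

By independence, var(Q) = (2)²var(X_1) + (-2)²var(X_2) + (-1)²var(X_3)
= (2)²·6.3 + (-2)²·2.25 + (-1)²·2 = 36.2
SD(Q) = √36.2 ≈ 6.017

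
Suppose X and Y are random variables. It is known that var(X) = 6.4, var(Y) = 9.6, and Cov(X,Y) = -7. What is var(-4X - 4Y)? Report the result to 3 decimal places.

var(-4X - 4Y) = (-4)²·var(X) + (-4)²·var(Y) + 2·(-4)·(-4)·Cov(X,Y)
= 16·6.4 + 16·9.6 + 32·-7 = 32

32.000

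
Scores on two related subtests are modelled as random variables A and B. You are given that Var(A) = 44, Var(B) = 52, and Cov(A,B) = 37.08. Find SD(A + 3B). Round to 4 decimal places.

27.1013

Var(A + 3B) = (1)²·Var(A) + (3)²·Var(B) + 2·(1)·(3)·Cov(A,B)
= 1·44 + 9·52 + 6·37.08 = 734.48
SD(A + 3B) = √734.48 ≈ 27.1013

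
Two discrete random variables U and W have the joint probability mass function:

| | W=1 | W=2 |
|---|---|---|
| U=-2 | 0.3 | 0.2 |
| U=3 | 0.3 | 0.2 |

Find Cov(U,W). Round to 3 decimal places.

0.000

E[U] = 0.5,  E[W] = 1.4
E[UW] = 0.7
Cov(U,W) = E[UW] − E[U]E[W] = 0.7 − (0.5)(1.4) = 0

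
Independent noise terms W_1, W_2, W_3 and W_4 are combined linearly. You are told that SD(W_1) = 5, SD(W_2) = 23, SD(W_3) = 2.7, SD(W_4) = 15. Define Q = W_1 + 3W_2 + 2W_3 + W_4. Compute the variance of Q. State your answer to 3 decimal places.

var(W_1) = 25, var(W_2) = 529, var(W_3) = 7.29, var(W_4) = 225
By independence, var(Q) = (1)²var(W_1) + (3)²var(W_2) + (2)²var(W_3) + (1)²var(W_4)
= (1)²·25 + (3)²·529 + (2)²·7.29 + (1)²·225 = 5040.16

5040.160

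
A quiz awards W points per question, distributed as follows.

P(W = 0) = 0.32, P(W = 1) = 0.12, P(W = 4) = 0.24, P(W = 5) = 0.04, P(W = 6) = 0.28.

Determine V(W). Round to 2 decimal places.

6.28

E[W] = (0)(0.32) + (1)(0.12) + (4)(0.24) + (5)(0.04) + (6)(0.28) = 2.96
E[W²] = (0)²(0.32) + (1)²(0.12) + (4)²(0.24) + (5)²(0.04) + (6)²(0.28) = 15.04
V(W) = E[W²] − (E[W])² = 15.04 − (2.96)² = 6.2784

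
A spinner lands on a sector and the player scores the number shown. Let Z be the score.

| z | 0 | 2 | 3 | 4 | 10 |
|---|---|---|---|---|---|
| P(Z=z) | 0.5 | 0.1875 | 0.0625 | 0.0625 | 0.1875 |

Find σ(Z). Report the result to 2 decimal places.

E[Z] = (0)(0.5) + (2)(0.1875) + (3)(0.0625) + (4)(0.0625) + (10)(0.1875) = 2.6875
E[Z²] = (0)²(0.5) + (2)²(0.1875) + (3)²(0.0625) + (4)²(0.0625) + (10)²(0.1875) = 21.0625
V(Z) = E[Z²] − (E[Z])² = 21.0625 − (2.6875)² = 13.83984375
σ(Z) = √13.83984375 ≈ 3.72

3.72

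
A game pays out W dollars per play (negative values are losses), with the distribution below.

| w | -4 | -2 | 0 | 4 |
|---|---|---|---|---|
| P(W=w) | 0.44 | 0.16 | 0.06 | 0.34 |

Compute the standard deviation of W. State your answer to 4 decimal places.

3.5499

E[W] = (-4)(0.44) + (-2)(0.16) + (0)(0.06) + (4)(0.34) = -0.72
E[W²] = (-4)²(0.44) + (-2)²(0.16) + (0)²(0.06) + (4)²(0.34) = 13.12
V(W) = E[W²] − (E[W])² = 13.12 − (-0.72)² = 12.6016
σ(W) = √12.6016 ≈ 3.5499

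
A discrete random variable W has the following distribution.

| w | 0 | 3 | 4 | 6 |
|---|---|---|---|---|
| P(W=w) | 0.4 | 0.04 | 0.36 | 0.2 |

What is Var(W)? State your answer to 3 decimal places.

5.702

E[W] = (0)(0.4) + (3)(0.04) + (4)(0.36) + (6)(0.2) = 2.76
E[W²] = (0)²(0.4) + (3)²(0.04) + (4)²(0.36) + (6)²(0.2) = 13.32
Var(W) = E[W²] − (E[W])² = 13.32 − (2.76)² = 5.7024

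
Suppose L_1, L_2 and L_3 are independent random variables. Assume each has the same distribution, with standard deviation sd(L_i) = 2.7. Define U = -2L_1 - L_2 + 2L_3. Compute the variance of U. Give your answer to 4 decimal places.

65.6100

Var(L_i) = (2.7)² = 7.29
By independence, Var(U) = (-2)²Var(L_1) + (-1)²Var(L_2) + (2)²Var(L_3)
= (-2)²·7.29 + (-1)²·7.29 + (2)²·7.29 = 65.61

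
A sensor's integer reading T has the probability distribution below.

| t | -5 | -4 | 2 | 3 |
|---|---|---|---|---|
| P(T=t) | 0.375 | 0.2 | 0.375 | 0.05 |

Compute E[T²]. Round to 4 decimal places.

E[T²] = (-5)²(0.375) + (-4)²(0.2) + (2)²(0.375) + (3)²(0.05) = 14.525

14.5250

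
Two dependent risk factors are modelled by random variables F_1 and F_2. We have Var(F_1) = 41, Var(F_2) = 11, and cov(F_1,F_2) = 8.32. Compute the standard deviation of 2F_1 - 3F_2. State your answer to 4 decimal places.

12.7734

Var(2F_1 - 3F_2) = (2)²·Var(F_1) + (-3)²·Var(F_2) + 2·(2)·(-3)·cov(F_1,F_2)
= 4·41 + 9·11 + -12·8.32 = 163.16
SD(2F_1 - 3F_2) = √163.16 ≈ 12.7734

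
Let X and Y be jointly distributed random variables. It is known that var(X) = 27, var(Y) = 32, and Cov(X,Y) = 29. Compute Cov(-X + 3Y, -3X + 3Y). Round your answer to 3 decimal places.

Cov(-X + 3Y, -3X + 3Y) = (-1)(-3)var(X) + (3)(3)var(Y) + [(-1)(3) + (3)(-3)]Cov(X,Y)
= 3·27 + 9·32 + -12·29 = 21

21.000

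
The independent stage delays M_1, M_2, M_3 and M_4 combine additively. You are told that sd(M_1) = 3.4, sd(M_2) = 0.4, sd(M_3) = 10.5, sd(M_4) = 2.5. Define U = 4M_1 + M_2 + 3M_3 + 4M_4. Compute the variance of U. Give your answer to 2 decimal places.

Var(M_1) = 11.56, Var(M_2) = 0.16, Var(M_3) = 110.25, Var(M_4) = 6.25
By independence, Var(U) = (4)²Var(M_1) + (1)²Var(M_2) + (3)²Var(M_3) + (4)²Var(M_4)
= (4)²·11.56 + (1)²·0.16 + (3)²·110.25 + (4)²·6.25 = 1277.37

1277.37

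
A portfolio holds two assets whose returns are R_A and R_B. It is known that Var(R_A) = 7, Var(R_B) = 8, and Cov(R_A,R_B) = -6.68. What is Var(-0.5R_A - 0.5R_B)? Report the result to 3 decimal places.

Var(-0.5R_A - 0.5R_B) = (-0.5)²·Var(R_A) + (-0.5)²·Var(R_B) + 2·(-0.5)·(-0.5)·Cov(R_A,R_B)
= 0.25·7 + 0.25·8 + 0.5·-6.68 = 0.41

0.410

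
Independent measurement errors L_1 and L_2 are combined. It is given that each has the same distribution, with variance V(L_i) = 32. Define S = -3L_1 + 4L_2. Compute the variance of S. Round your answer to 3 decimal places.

By independence, V(S) = (-3)²V(L_1) + (4)²V(L_2)
= (-3)²·32 + (4)²·32 = 800

800.000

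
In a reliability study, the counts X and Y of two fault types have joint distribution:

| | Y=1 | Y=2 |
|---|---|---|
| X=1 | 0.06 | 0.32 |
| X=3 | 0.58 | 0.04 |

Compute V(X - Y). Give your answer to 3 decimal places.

1.906

E[X] = 2.24,  E[Y] = 1.36,  E[XY] = 2.68
V(X) = 5.96 − (2.24)² = 0.9424;  V(Y) = 2.08 − (1.36)² = 0.2304
Cov(X,Y) = 2.68 − (2.24)(1.36) = -0.3664
V(X - Y) = (1)²·0.9424 + (-1)²·0.2304 + 2·(1)·(-1)·-0.3664 = 1.9056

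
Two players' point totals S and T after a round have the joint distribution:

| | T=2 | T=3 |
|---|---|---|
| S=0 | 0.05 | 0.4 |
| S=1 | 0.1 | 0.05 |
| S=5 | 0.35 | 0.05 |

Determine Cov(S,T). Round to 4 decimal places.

E[S] = 2.15,  E[T] = 2.5
E[ST] = 4.6
Cov(S,T) = E[ST] − E[S]E[T] = 4.6 − (2.15)(2.5) = -0.775

-0.7750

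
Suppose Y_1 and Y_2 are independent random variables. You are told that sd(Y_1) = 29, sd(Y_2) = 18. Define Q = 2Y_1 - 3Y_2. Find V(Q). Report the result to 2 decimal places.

V(Y_1) = 841, V(Y_2) = 324
By independence, V(Q) = (2)²V(Y_1) + (-3)²V(Y_2)
= (2)²·841 + (-3)²·324 = 6280

6280.00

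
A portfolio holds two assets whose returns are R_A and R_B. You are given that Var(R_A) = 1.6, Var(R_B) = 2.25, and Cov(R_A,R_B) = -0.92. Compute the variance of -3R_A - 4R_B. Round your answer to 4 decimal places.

Var(-3R_A - 4R_B) = (-3)²·Var(R_A) + (-4)²·Var(R_B) + 2·(-3)·(-4)·Cov(R_A,R_B)
= 9·1.6 + 16·2.25 + 24·-0.92 = 28.32

28.3200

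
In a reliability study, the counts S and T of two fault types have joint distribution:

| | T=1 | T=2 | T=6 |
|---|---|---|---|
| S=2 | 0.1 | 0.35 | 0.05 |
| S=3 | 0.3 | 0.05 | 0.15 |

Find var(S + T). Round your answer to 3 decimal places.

E[S] = 2.5,  E[T] = 2.4,  E[ST] = 6.1
var(S) = 6.5 − (2.5)² = 0.25;  var(T) = 9.2 − (2.4)² = 3.44
Cov(S,T) = 6.1 − (2.5)(2.4) = 0.1
var(S + T) = (1)²·0.25 + (1)²·3.44 + 2·(1)·(1)·0.1 = 3.89

3.890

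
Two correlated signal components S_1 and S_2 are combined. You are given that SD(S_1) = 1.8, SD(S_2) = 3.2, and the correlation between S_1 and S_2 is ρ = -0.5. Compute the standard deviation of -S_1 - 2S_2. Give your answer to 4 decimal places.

V(S_1) = (1.8)² = 3.24;  V(S_2) = (3.2)² = 10.24
Cov(S_1,S_2) = ρ·SD(S_1)·SD(S_2) = -0.5·1.8·3.2 = -2.88
V(-S_1 - 2S_2) = (-1)²·V(S_1) + (-2)²·V(S_2) + 2·(-1)·(-2)·Cov(S_1,S_2)
= 1·3.24 + 4·10.24 + 4·-2.88 = 32.68
SD(-S_1 - 2S_2) = √32.68 ≈ 5.7166

5.7166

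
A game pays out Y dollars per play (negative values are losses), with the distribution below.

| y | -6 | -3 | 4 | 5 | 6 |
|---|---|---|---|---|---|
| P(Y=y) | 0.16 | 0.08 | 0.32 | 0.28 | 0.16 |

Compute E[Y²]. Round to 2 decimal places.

24.36

E[Y²] = (-6)²(0.16) + (-3)²(0.08) + (4)²(0.32) + (5)²(0.28) + (6)²(0.16) = 24.36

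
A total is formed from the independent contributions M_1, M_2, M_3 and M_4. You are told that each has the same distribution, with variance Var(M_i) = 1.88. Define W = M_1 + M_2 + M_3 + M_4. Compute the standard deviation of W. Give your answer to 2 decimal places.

2.74

By independence, Var(W) = (1)²Var(M_1) + (1)²Var(M_2) + (1)²Var(M_3) + (1)²Var(M_4)
= (1)²·1.88 + (1)²·1.88 + (1)²·1.88 + (1)²·1.88 = 7.52
SD(W) = √7.52 ≈ 2.74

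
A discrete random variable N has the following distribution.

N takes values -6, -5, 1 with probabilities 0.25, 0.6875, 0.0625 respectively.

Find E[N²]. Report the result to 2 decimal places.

E[N²] = (-6)²(0.25) + (-5)²(0.6875) + (1)²(0.0625) = 26.25

26.25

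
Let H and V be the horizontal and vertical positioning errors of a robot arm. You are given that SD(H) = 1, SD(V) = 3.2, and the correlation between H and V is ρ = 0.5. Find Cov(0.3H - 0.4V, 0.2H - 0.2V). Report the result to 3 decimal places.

var(H) = (1)² = 1;  var(V) = (3.2)² = 10.24
Cov(H,V) = ρ·SD(H)·SD(V) = 0.5·1·3.2 = 1.6
Cov(0.3H - 0.4V, 0.2H - 0.2V) = (0.3)(0.2)var(H) + (-0.4)(-0.2)var(V) + [(0.3)(-0.2) + (-0.4)(0.2)]Cov(H,V)
= 0.06·1 + 0.08·10.24 + -0.14·1.6 = 0.6552

0.655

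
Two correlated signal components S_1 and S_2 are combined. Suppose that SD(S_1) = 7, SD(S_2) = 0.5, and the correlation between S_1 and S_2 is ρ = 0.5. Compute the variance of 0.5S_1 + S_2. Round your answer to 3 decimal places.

14.250

Var(S_1) = (7)² = 49;  Var(S_2) = (0.5)² = 0.25
cov(S_1,S_2) = ρ·SD(S_1)·SD(S_2) = 0.5·7·0.5 = 1.75
Var(0.5S_1 + S_2) = (0.5)²·Var(S_1) + (1)²·Var(S_2) + 2·(0.5)·(1)·cov(S_1,S_2)
= 0.25·49 + 1·0.25 + 1·1.75 = 14.25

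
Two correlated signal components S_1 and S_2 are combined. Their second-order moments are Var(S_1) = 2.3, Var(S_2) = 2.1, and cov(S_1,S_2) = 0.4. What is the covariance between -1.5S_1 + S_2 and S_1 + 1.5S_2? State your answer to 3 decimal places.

-0.800

cov(-1.5S_1 + S_2, S_1 + 1.5S_2) = (-1.5)(1)Var(S_1) + (1)(1.5)Var(S_2) + [(-1.5)(1.5) + (1)(1)]cov(S_1,S_2)
= -1.5·2.3 + 1.5·2.1 + -1.25·0.4 = -0.8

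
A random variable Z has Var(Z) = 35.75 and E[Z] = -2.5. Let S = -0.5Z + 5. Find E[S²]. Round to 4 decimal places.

E[-0.5Z + 5] = -0.5·-2.5 + 5 = 6.25
Var(-0.5Z + 5) = (-0.5)²·35.75 = 8.9375
E[S²] = Var(S) + (E[S])² = 8.9375 + (6.25)² = 48

48.0000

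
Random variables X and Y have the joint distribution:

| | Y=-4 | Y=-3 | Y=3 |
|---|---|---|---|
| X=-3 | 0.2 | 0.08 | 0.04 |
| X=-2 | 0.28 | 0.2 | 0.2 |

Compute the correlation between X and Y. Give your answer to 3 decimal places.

E[X] = -2.32,  E[Y] = -2.04
E[XY] = 5
Cov(X,Y) = E[XY] − E[X]E[Y] = 5 − (-2.32)(-2.04) = 0.2672
var(X) = 0.2176,  var(Y) = 8.1984
ρ = 0.2672 / √(0.2176·8.1984) ≈ 0.200

0.200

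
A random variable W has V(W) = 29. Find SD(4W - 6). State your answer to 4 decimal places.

V(4W - 6) = (4)²·29 = 464
SD(4W - 6) = √464 ≈ 21.5407

21.5407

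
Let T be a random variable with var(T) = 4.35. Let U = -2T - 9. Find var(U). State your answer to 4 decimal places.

var(-2T - 9) = (-2)²·var(T) = 4·4.35 = 17.4

17.4000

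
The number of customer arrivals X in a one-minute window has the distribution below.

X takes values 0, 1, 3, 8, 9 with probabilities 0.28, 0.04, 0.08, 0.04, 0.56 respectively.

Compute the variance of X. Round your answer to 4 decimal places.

16.8704

E[X] = (0)(0.28) + (1)(0.04) + (3)(0.08) + (8)(0.04) + (9)(0.56) = 5.64
E[X²] = (0)²(0.28) + (1)²(0.04) + (3)²(0.08) + (8)²(0.04) + (9)²(0.56) = 48.68
var(X) = E[X²] − (E[X])² = 48.68 − (5.64)² = 16.8704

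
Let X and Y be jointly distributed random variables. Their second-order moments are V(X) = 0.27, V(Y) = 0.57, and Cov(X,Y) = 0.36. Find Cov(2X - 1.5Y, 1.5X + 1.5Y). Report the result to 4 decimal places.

Cov(2X - 1.5Y, 1.5X + 1.5Y) = (2)(1.5)V(X) + (-1.5)(1.5)V(Y) + [(2)(1.5) + (-1.5)(1.5)]Cov(X,Y)
= 3·0.27 + -2.25·0.57 + 0.75·0.36 = -0.2025

-0.2025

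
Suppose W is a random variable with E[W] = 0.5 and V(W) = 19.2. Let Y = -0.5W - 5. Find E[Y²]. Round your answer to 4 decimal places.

E[-0.5W - 5] = -0.5·0.5 − 5 = -5.25
V(-0.5W - 5) = (-0.5)²·19.2 = 4.8
E[Y²] = V(Y) + (E[Y])² = 4.8 + (-5.25)² = 32.3625

32.3625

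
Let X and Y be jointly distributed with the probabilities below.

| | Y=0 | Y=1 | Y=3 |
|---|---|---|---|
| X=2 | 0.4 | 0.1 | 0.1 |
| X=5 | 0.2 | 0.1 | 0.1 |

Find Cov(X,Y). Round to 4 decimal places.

0.2400

E[X] = 3.2,  E[Y] = 0.8
E[XY] = 2.8
Cov(X,Y) = E[XY] − E[X]E[Y] = 2.8 − (3.2)(0.8) = 0.24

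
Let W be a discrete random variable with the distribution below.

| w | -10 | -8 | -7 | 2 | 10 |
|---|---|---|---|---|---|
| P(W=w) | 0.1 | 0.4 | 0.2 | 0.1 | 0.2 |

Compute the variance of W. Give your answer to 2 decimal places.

54.24

E[W] = (-10)(0.1) + (-8)(0.4) + (-7)(0.2) + (2)(0.1) + (10)(0.2) = -3.4
E[W²] = (-10)²(0.1) + (-8)²(0.4) + (-7)²(0.2) + (2)²(0.1) + (10)²(0.2) = 65.8
Var(W) = E[W²] − (E[W])² = 65.8 − (-3.4)² = 54.24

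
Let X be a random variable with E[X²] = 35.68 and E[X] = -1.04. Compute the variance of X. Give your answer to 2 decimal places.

34.60

var(X) = 35.68 − (-1.04)² = 34.5984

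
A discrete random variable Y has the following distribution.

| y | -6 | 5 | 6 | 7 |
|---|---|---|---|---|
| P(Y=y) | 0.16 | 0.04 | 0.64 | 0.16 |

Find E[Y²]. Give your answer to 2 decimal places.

E[Y²] = (-6)²(0.16) + (5)²(0.04) + (6)²(0.64) + (7)²(0.16) = 37.64

37.64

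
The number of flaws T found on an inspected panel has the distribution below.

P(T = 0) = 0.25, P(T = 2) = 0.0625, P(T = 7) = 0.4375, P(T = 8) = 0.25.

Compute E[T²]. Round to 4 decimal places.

37.6875

E[T²] = (0)²(0.25) + (2)²(0.0625) + (7)²(0.4375) + (8)²(0.25) = 37.6875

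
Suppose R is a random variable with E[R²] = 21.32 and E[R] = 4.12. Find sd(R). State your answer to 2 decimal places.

V(R) = 21.32 − (4.12)² = 4.3456
sd(R) = √4.3456 ≈ 2.08

2.08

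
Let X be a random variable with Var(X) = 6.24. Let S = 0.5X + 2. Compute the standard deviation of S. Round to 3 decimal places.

Var(0.5X + 2) = (0.5)²·6.24 = 1.56
SD(S) = √1.56 ≈ 1.249

1.249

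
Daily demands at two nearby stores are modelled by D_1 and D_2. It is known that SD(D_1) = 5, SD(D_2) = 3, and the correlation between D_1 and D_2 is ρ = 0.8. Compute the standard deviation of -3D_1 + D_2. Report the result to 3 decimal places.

Var(D_1) = (5)² = 25;  Var(D_2) = (3)² = 9
Cov(D_1,D_2) = ρ·SD(D_1)·SD(D_2) = 0.8·5·3 = 12
Var(-3D_1 + D_2) = (-3)²·Var(D_1) + (1)²·Var(D_2) + 2·(-3)·(1)·Cov(D_1,D_2)
= 9·25 + 1·9 + -6·12 = 162
SD(-3D_1 + D_2) = √162 ≈ 12.728

12.728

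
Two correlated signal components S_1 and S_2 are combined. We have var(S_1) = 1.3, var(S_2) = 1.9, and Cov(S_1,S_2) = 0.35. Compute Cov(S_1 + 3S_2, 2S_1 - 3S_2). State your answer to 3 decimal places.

-13.450

Cov(S_1 + 3S_2, 2S_1 - 3S_2) = (1)(2)var(S_1) + (3)(-3)var(S_2) + [(1)(-3) + (3)(2)]Cov(S_1,S_2)
= 2·1.3 + -9·1.9 + 3·0.35 = -13.45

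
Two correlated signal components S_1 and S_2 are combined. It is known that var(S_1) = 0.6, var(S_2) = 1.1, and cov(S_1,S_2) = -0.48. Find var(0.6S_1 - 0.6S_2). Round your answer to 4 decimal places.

var(0.6S_1 - 0.6S_2) = (0.6)²·var(S_1) + (-0.6)²·var(S_2) + 2·(0.6)·(-0.6)·cov(S_1,S_2)
= 0.36·0.6 + 0.36·1.1 + -0.72·-0.48 = 0.9576

0.9576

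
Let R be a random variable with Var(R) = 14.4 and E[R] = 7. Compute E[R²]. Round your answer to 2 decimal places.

E[R²] = Var(R) + (E[R])² = 14.4 + (7)² = 63.4

63.40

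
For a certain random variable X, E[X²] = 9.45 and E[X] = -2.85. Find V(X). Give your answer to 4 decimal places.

V(X) = 9.45 − (-2.85)² = 1.3275

1.3275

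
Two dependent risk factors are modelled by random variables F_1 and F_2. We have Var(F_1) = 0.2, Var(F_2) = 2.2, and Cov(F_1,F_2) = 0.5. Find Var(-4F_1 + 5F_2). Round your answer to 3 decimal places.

Var(-4F_1 + 5F_2) = (-4)²·Var(F_1) + (5)²·Var(F_2) + 2·(-4)·(5)·Cov(F_1,F_2)
= 16·0.2 + 25·2.2 + -40·0.5 = 38.2

38.200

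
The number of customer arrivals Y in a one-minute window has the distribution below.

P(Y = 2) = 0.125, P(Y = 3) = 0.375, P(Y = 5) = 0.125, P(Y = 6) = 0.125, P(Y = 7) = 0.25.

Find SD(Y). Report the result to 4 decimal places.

E[Y] = (2)(0.125) + (3)(0.375) + (5)(0.125) + (6)(0.125) + (7)(0.25) = 4.5
E[Y²] = (2)²(0.125) + (3)²(0.375) + (5)²(0.125) + (6)²(0.125) + (7)²(0.25) = 23.75
Var(Y) = E[Y²] − (E[Y])² = 23.75 − (4.5)² = 3.5
SD(Y) = √3.5 ≈ 1.8708

1.8708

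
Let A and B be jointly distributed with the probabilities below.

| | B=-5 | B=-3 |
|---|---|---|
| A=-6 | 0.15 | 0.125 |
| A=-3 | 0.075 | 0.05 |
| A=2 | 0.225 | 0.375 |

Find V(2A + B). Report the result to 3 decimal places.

54.398

E[A] = -0.825,  E[B] = -3.9,  E[AB] = 3.825
V(A) = 13.425 − (-0.825)² = 12.744375;  V(B) = 16.2 − (-3.9)² = 0.99
Cov(A,B) = 3.825 − (-0.825)(-3.9) = 0.6075
V(2A + B) = (2)²·12.744375 + (1)²·0.99 + 2·(2)·(1)·0.6075 = 54.3975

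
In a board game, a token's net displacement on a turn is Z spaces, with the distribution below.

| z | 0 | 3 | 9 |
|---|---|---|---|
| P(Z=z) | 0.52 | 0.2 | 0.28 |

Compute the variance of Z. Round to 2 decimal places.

E[Z] = (0)(0.52) + (3)(0.2) + (9)(0.28) = 3.12
E[Z²] = (0)²(0.52) + (3)²(0.2) + (9)²(0.28) = 24.48
Var(Z) = E[Z²] − (E[Z])² = 24.48 − (3.12)² = 14.7456

14.75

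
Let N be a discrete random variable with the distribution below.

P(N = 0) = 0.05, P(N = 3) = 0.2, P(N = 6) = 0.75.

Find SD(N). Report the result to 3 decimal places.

E[N] = (0)(0.05) + (3)(0.2) + (6)(0.75) = 5.1
E[N²] = (0)²(0.05) + (3)²(0.2) + (6)²(0.75) = 28.8
Var(N) = E[N²] − (E[N])² = 28.8 − (5.1)² = 2.79
SD(N) = √2.79 ≈ 1.670

1.670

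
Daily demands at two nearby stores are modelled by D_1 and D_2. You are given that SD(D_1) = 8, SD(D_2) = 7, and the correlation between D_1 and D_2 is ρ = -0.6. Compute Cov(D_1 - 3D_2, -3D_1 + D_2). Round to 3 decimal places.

-675.000

Var(D_1) = (8)² = 64;  Var(D_2) = (7)² = 49
Cov(D_1,D_2) = ρ·SD(D_1)·SD(D_2) = -0.6·8·7 = -33.6
Cov(D_1 - 3D_2, -3D_1 + D_2) = (1)(-3)Var(D_1) + (-3)(1)Var(D_2) + [(1)(1) + (-3)(-3)]Cov(D_1,D_2)
= -3·64 + -3·49 + 10·-33.6 = -675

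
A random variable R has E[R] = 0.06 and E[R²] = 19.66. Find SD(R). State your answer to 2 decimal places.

4.43

Var(R) = 19.66 − (0.06)² = 19.6564
SD(R) = √19.6564 ≈ 4.43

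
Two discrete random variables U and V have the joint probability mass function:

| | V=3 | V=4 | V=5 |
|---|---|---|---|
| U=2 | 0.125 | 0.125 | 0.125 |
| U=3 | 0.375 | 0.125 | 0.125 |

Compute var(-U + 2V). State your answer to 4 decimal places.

3.3594

E[U] = 2.625,  E[V] = 3.75,  E[UV] = 9.75
var(U) = 7.125 − (2.625)² = 0.234375;  var(V) = 14.75 − (3.75)² = 0.6875
cov(U,V) = 9.75 − (2.625)(3.75) = -0.09375
var(-U + 2V) = (-1)²·0.234375 + (2)²·0.6875 + 2·(-1)·(2)·-0.09375 = 3.359375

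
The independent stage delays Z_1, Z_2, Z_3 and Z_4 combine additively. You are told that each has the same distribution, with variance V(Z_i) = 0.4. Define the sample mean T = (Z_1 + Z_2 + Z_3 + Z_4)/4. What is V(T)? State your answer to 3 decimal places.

0.100

By independence, V(T) = (0.25)²V(Z_1) + (0.25)²V(Z_2) + (0.25)²V(Z_3) + (0.25)²V(Z_4)
= (0.25)²·0.4 + (0.25)²·0.4 + (0.25)²·0.4 + (0.25)²·0.4 = 0.1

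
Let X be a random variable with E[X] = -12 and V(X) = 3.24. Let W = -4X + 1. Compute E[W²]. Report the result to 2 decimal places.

2452.84

E[-4X + 1] = -4·-12 + 1 = 49
V(-4X + 1) = (-4)²·3.24 = 51.84
E[W²] = V(W) + (E[W])² = 51.84 + (49)² = 2452.84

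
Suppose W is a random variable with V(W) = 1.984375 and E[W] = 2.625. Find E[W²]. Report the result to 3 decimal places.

8.875

E[W²] = V(W) + (E[W])² = 1.984375 + (2.625)² = 8.875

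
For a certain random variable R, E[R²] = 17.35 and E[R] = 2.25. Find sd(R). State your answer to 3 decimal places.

3.505

V(R) = 17.35 − (2.25)² = 12.2875
sd(R) = √12.2875 ≈ 3.505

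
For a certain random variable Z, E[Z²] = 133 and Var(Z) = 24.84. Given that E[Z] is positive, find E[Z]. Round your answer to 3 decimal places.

(E[Z])² = E[Z²] − Var(Z) = 133 − 24.84 = 108.16
E[Z] = √108.16 = 10.4

10.400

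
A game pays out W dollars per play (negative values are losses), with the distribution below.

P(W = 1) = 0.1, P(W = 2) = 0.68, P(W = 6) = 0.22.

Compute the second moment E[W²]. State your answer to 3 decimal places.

E[W²] = (1)²(0.1) + (2)²(0.68) + (6)²(0.22) = 10.74

10.740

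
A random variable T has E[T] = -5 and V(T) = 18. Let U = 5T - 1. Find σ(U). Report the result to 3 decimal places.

V(5T - 1) = (5)²·18 = 450
σ(U) = √450 ≈ 21.213

21.213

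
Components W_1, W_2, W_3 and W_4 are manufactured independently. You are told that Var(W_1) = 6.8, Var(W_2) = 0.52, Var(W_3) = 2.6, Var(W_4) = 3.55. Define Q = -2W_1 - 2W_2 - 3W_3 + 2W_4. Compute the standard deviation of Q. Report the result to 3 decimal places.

8.178

By independence, Var(Q) = (-2)²Var(W_1) + (-2)²Var(W_2) + (-3)²Var(W_3) + (2)²Var(W_4)
= (-2)²·6.8 + (-2)²·0.52 + (-3)²·2.6 + (2)²·3.55 = 66.88
sd(Q) = √66.88 ≈ 8.178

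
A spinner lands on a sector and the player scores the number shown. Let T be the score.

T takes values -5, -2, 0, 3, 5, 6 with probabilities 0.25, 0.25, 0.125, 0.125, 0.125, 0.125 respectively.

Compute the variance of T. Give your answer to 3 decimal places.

16.000

E[T] = (-5)(0.25) + (-2)(0.25) + (0)(0.125) + (3)(0.125) + (5)(0.125) + (6)(0.125) = 0
E[T²] = (-5)²(0.25) + (-2)²(0.25) + (0)²(0.125) + (3)²(0.125) + (5)²(0.125) + (6)²(0.125) = 16
Var(T) = E[T²] − (E[T])² = 16 − (0)² = 16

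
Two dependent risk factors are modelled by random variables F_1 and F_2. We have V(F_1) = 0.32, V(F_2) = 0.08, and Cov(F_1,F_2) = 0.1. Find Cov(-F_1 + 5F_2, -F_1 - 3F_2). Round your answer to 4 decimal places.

-1.0800

Cov(-F_1 + 5F_2, -F_1 - 3F_2) = (-1)(-1)V(F_1) + (5)(-3)V(F_2) + [(-1)(-3) + (5)(-1)]Cov(F_1,F_2)
= 1·0.32 + -15·0.08 + -2·0.1 = -1.08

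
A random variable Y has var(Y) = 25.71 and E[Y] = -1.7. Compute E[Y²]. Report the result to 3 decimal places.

28.600

E[Y²] = var(Y) + (E[Y])² = 25.71 + (-1.7)² = 28.6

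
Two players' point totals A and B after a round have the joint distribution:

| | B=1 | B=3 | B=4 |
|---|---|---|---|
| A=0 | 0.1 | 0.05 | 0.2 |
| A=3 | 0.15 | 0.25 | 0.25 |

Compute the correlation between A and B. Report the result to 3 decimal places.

E[A] = 1.95,  E[B] = 2.95
E[AB] = 5.7
cov(A,B) = E[AB] − E[A]E[B] = 5.7 − (1.95)(2.95) = -0.0525
Var(A) = 2.0475,  Var(B) = 1.4475
ρ = -0.0525 / √(2.0475·1.4475) ≈ -0.030

-0.030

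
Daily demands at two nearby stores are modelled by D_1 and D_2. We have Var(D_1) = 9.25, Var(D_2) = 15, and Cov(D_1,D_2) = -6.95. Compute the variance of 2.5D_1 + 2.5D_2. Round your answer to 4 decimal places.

Var(2.5D_1 + 2.5D_2) = (2.5)²·Var(D_1) + (2.5)²·Var(D_2) + 2·(2.5)·(2.5)·Cov(D_1,D_2)
= 6.25·9.25 + 6.25·15 + 12.5·-6.95 = 64.6875

64.6875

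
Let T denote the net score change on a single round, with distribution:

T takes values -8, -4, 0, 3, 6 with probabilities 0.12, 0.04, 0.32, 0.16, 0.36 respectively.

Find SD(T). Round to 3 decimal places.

E[T] = (-8)(0.12) + (-4)(0.04) + (0)(0.32) + (3)(0.16) + (6)(0.36) = 1.52
E[T²] = (-8)²(0.12) + (-4)²(0.04) + (0)²(0.32) + (3)²(0.16) + (6)²(0.36) = 22.72
Var(T) = E[T²] − (E[T])² = 22.72 − (1.52)² = 20.4096
SD(T) = √20.4096 ≈ 4.518

4.518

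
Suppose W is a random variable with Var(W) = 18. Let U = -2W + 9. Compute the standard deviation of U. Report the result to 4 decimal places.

Var(-2W + 9) = (-2)²·18 = 72
sd(U) = √72 ≈ 8.4853

8.4853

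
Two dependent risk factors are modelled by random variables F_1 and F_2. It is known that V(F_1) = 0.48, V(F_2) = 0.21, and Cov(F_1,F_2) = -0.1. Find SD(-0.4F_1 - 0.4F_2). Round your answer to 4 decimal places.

0.2800

V(-0.4F_1 - 0.4F_2) = (-0.4)²·V(F_1) + (-0.4)²·V(F_2) + 2·(-0.4)·(-0.4)·Cov(F_1,F_2)
= 0.16·0.48 + 0.16·0.21 + 0.32·-0.1 = 0.0784
SD(-0.4F_1 - 0.4F_2) = √0.0784 ≈ 0.2800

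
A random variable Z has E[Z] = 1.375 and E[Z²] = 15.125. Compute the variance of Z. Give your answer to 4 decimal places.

Var(Z) = 15.125 − (1.375)² = 13.234375

13.2344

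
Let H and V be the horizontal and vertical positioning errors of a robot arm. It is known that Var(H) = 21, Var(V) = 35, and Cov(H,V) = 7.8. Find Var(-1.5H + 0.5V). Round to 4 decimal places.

44.3000

Var(-1.5H + 0.5V) = (-1.5)²·Var(H) + (0.5)²·Var(V) + 2·(-1.5)·(0.5)·Cov(H,V)
= 2.25·21 + 0.25·35 + -1.5·7.8 = 44.3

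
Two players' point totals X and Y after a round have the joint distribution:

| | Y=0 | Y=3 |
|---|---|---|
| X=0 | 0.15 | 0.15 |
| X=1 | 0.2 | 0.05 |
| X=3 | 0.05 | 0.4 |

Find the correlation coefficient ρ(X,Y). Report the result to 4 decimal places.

E[X] = 1.6,  E[Y] = 1.8
E[XY] = 3.75
cov(X,Y) = E[XY] − E[X]E[Y] = 3.75 − (1.6)(1.8) = 0.87
V(X) = 1.74,  V(Y) = 2.16
ρ = 0.87 / √(1.74·2.16) ≈ 0.4488

0.4488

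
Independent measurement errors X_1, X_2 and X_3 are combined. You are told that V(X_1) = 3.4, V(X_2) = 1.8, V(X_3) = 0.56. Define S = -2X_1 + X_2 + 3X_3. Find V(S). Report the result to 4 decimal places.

20.4400

By independence, V(S) = (-2)²V(X_1) + (1)²V(X_2) + (3)²V(X_3)
= (-2)²·3.4 + (1)²·1.8 + (3)²·0.56 = 20.44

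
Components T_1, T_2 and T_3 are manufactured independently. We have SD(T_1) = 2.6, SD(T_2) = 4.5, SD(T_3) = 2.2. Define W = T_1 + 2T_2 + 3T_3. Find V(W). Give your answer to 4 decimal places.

V(T_1) = 6.76, V(T_2) = 20.25, V(T_3) = 4.84
By independence, V(W) = (1)²V(T_1) + (2)²V(T_2) + (3)²V(T_3)
= (1)²·6.76 + (2)²·20.25 + (3)²·4.84 = 131.32

131.3200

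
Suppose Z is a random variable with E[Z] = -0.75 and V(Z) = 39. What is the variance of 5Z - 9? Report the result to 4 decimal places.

V(5Z - 9) = (5)²·V(Z) = 25·39 = 975

975.0000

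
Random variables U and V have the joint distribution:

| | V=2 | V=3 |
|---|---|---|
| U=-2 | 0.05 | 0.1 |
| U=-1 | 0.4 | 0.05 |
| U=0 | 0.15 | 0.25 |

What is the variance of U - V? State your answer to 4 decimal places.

0.6275

E[U] = -0.75,  E[V] = 2.4,  E[UV] = -1.75
Var(U) = 1.05 − (-0.75)² = 0.4875;  Var(V) = 6 − (2.4)² = 0.24
Cov(U,V) = -1.75 − (-0.75)(2.4) = 0.05
Var(U - V) = (1)²·0.4875 + (-1)²·0.24 + 2·(1)·(-1)·0.05 = 0.6275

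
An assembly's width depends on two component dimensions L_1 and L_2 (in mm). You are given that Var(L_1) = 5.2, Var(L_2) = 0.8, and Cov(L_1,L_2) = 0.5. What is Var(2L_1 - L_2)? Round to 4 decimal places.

19.6000

Var(2L_1 - L_2) = (2)²·Var(L_1) + (-1)²·Var(L_2) + 2·(2)·(-1)·Cov(L_1,L_2)
= 4·5.2 + 1·0.8 + -4·0.5 = 19.6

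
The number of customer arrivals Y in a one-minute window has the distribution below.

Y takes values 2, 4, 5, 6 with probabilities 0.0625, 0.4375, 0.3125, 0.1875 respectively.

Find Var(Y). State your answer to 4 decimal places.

E[Y] = (2)(0.0625) + (4)(0.4375) + (5)(0.3125) + (6)(0.1875) = 4.5625
E[Y²] = (2)²(0.0625) + (4)²(0.4375) + (5)²(0.3125) + (6)²(0.1875) = 21.8125
Var(Y) = E[Y²] − (E[Y])² = 21.8125 − (4.5625)² = 0.99609375

0.9961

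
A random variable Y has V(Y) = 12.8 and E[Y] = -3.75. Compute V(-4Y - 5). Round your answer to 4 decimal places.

V(-4Y - 5) = (-4)²·V(Y) = 16·12.8 = 204.8

204.8000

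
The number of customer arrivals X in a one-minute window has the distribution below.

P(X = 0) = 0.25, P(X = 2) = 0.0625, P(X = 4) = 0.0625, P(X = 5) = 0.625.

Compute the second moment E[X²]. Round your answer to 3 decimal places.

E[X²] = (0)²(0.25) + (2)²(0.0625) + (4)²(0.0625) + (5)²(0.625) = 16.875

16.875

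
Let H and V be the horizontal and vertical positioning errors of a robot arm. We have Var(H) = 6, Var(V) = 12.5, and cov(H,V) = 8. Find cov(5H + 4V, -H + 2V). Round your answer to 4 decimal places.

118.0000

cov(5H + 4V, -H + 2V) = (5)(-1)Var(H) + (4)(2)Var(V) + [(5)(2) + (4)(-1)]cov(H,V)
= -5·6 + 8·12.5 + 6·8 = 118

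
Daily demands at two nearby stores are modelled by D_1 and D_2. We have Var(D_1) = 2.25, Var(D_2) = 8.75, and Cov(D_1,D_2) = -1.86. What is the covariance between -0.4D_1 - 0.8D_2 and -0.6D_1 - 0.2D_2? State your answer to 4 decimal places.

Cov(-0.4D_1 - 0.8D_2, -0.6D_1 - 0.2D_2) = (-0.4)(-0.6)Var(D_1) + (-0.8)(-0.2)Var(D_2) + [(-0.4)(-0.2) + (-0.8)(-0.6)]Cov(D_1,D_2)
= 0.24·2.25 + 0.16·8.75 + 0.56·-1.86 = 0.8984

0.8984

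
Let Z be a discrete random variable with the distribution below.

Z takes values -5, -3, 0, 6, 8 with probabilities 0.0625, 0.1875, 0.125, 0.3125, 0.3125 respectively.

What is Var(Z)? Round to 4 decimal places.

22.2500

E[Z] = (-5)(0.0625) + (-3)(0.1875) + (0)(0.125) + (6)(0.3125) + (8)(0.3125) = 3.5
E[Z²] = (-5)²(0.0625) + (-3)²(0.1875) + (0)²(0.125) + (6)²(0.3125) + (8)²(0.3125) = 34.5
Var(Z) = E[Z²] − (E[Z])² = 34.5 − (3.5)² = 22.25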